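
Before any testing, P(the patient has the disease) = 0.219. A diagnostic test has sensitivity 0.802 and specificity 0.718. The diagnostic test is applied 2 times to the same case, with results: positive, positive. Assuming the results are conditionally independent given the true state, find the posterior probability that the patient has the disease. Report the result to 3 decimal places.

Posterior P(H) ≈ 0.694

With H the event that the patient has the disease, the joint likelihood of the observed sequence is P(data|H) = 0.802·0.802 = 0.64320 and P(data|¬H) = 0.282·0.282 = 0.079524.
Bayes: P(H|data) = 0.219·0.64320 / (0.219·0.64320 + 0.781·0.079524) = 0.14086/0.20297 = 0.6940.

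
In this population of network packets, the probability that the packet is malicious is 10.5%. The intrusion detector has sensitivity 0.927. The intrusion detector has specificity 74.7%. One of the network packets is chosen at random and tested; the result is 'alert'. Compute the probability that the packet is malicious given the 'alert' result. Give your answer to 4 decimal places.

P(H | E) ≈ 0.3006

Let H be the event that the packet is malicious. P(H) = 0.105, so P(¬H) = 0.895. With E the 'alert' result, P(E|H) = 0.927 and P(E|¬H) = 0.253.
P(E) = 0.927·0.105 + 0.253·0.895 = 0.097335 + 0.22643 = 0.32377.
By Bayes' theorem, P(H|E) = 0.097335 / 0.32377 = 0.3006.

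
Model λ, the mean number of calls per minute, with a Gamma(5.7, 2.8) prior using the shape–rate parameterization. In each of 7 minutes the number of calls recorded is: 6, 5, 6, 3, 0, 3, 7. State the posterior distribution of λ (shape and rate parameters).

Posterior: Gamma(shape=35.7, rate=9.8)

The Poisson likelihood adds the total count to the shape and the number of exposure periods to the rate. Here ∑xᵢ = 30 and n = 7, so shape 5.7→35.7 and rate 2.8→9.8.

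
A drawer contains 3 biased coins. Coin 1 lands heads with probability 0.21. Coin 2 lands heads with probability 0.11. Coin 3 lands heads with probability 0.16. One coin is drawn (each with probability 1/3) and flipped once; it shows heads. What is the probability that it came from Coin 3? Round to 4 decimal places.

P(heads|C1) = 0.21; P(heads|C2) = 0.11; P(heads|C3) = 0.16.
Prior × likelihood for each source: 0.333333·0.21=0.07000, 0.333333·0.11=0.03667, 0.333333·0.16=0.05333. Summing gives P(heads) = 0.16000.
P(Coin 3 | heads) = 0.05333 / 0.16000 = 0.3333.

Posterior probability ≈ 0.3333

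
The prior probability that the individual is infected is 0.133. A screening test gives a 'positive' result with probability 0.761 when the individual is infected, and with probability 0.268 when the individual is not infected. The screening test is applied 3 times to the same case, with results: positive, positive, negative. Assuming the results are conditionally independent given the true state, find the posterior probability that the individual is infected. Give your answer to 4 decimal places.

Posterior P(H) ≈ 0.2877

With H the event that the individual is infected, the joint likelihood of the observed sequence is P(data|H) = 0.761·0.761·0.239 = 0.13841 and P(data|¬H) = 0.268·0.268·0.732 = 0.052575.
Bayes: P(H|data) = 0.133·0.13841 / (0.133·0.13841 + 0.867·0.052575) = 0.018409/0.063991 = 0.2877.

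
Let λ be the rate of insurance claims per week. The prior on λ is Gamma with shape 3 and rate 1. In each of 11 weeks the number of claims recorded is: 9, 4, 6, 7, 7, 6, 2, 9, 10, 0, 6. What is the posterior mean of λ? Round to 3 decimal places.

Posterior mean ≈ 5.750

Total count ∑xᵢ = 66 over n = 11 weeks.
Gamma is conjugate to the Poisson likelihood: posterior is Gamma(shape = 3+66 = 69, rate = 1+11 = 12).
Posterior mean = shape/rate = 69/12 = 5.750.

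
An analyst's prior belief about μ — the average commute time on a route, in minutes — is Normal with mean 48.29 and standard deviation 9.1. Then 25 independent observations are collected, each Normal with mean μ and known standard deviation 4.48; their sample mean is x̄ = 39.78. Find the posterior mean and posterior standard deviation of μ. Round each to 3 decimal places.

Prior precision 1/τ₀² = 1/9.1² = 0.0120758; data precision n/σ² = 25/4.48² = 1.24562.
Posterior precision = 0.0120758 + 1.24562 = 1.25769, giving posterior SD = 1/√1.25769 = 0.892.
Posterior mean = (0.0120758·48.29 + 1.24562·39.78) / 1.25769 = 39.862.

Posterior mean ≈ 39.862; posterior SD ≈ 0.892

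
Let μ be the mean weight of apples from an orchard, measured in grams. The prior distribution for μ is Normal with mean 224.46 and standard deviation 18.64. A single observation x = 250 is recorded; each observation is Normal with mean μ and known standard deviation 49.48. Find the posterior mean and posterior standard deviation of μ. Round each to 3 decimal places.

Posterior mean ≈ 227.634; posterior SD ≈ 17.443

Prior precision 1/τ₀² = 1/18.64² = 0.00287812; data precision n/σ² = 1/49.48² = 0.00040845.
Posterior precision = 0.00287812 + 0.00040845 = 0.00328657, giving posterior SD = 1/√0.00328657 = 17.443.
Posterior mean = (0.00287812·224.46 + 0.00040845·250) / 0.00328657 = 227.634.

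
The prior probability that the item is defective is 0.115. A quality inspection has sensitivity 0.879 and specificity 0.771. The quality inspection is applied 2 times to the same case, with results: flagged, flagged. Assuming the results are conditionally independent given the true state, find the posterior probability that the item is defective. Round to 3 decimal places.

Let H be the event that the item is defective; start with P(H) = 0.115. P('flagged'|H) = 0.879, P('flagged'|¬H) = 0.229.
Update on result 1 ('flagged'): P(H) ← 0.879·0.1150 / (0.879·0.1150 + 0.229·0.8850) = 0.10109/0.30375 = 0.3328.
Update on result 2 ('flagged'): P(H) ← 0.879·0.3328 / (0.879·0.3328 + 0.229·0.6672) = 0.29252/0.44531 = 0.6569.

Posterior P(H) ≈ 0.657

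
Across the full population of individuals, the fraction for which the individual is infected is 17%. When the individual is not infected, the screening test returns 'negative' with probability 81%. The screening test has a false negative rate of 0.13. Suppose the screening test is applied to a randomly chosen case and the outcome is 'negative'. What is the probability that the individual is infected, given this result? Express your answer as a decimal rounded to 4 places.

P(H | E) ≈ 0.0318

Let H be the event that the individual is infected. P(H) = 0.17, so P(¬H) = 0.83. With E the 'negative' result, P(E|H) = 0.13 and P(E|¬H) = 0.81.
P(E) = 0.13·0.17 + 0.81·0.83 = 0.022100 + 0.67230 = 0.69440.
By Bayes' theorem, P(H|E) = 0.022100 / 0.69440 = 0.0318.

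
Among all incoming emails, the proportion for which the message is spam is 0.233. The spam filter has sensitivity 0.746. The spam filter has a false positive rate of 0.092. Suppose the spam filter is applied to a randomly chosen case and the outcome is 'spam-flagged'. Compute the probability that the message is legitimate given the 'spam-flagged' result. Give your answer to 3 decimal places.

Let H be the event that the message is spam. P(H) = 0.233, so P(¬H) = 0.767. With E the 'spam-flagged' result, P(E|H) = 0.746 and P(E|¬H) = 0.092.
P(E) = 0.746·0.233 + 0.092·0.767 = 0.17382 + 0.070564 = 0.24438.
By Bayes' theorem, P(H|E) = 0.17382 / 0.24438 = 0.711. Hence P(¬H|E) = 1 − 0.711 = 0.289.

P(¬H | E) ≈ 0.289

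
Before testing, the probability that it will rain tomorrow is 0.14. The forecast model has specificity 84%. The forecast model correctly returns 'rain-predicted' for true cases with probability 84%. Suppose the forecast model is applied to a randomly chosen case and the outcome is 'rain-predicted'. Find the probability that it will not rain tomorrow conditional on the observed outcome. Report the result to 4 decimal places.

Let H be the event that it will rain tomorrow. P(H) = 0.14, so P(¬H) = 0.86. With E the 'rain-predicted' result, P(E|H) = 0.84 and P(E|¬H) = 0.16.
P(E) = 0.84·0.14 + 0.16·0.86 = 0.11760 + 0.13760 = 0.25520.
By Bayes' theorem, P(H|E) = 0.11760 / 0.25520 = 0.4608. Hence P(¬H|E) = 1 − 0.4608 = 0.5392.

P(¬H | E) ≈ 0.5392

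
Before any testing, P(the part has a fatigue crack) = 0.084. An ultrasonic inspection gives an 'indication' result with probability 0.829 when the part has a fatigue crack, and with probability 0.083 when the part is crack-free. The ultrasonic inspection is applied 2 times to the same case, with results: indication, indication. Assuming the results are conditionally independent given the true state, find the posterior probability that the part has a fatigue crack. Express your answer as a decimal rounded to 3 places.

Let H be the event that the part has a fatigue crack; start with P(H) = 0.084. P('indication'|H) = 0.829, P('indication'|¬H) = 0.083.
Update on result 1 ('indication'): P(H) ← 0.829·0.0840 / (0.829·0.0840 + 0.083·0.9160) = 0.069636/0.14566 = 0.4781.
Update on result 2 ('indication'): P(H) ← 0.829·0.4781 / (0.829·0.4781 + 0.083·0.5219) = 0.39631/0.43963 = 0.9015.

Posterior P(H) ≈ 0.901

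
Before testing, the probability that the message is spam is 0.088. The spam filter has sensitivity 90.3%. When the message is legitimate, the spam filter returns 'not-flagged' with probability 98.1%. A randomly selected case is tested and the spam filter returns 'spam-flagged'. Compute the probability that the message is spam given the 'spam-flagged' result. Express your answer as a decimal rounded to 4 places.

Let H be the event that the message is spam. P(H) = 0.088, so P(¬H) = 0.912. With E the 'spam-flagged' result, P(E|H) = 0.903 and P(E|¬H) = 0.019.
P(E) = 0.903·0.088 + 0.019·0.912 = 0.079464 + 0.017328 = 0.096792.
By Bayes' theorem, P(H|E) = 0.079464 / 0.096792 = 0.8210.

P(H | E) ≈ 0.8210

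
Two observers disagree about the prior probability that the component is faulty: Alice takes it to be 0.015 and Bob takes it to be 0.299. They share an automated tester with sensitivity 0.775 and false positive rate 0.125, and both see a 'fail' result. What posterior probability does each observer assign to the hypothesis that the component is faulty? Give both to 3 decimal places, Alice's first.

Alice: 0.086; Bob: 0.726

The likelihood ratio for a 'fail' result is 0.775/0.125 = 6.2000.
Alice: prior odds 0.015/0.985 = 0.015228; posterior odds 0.094416; posterior probability 0.086.
Bob: prior odds 0.299/0.701 = 0.42653; posterior odds 2.6445; posterior probability 0.726.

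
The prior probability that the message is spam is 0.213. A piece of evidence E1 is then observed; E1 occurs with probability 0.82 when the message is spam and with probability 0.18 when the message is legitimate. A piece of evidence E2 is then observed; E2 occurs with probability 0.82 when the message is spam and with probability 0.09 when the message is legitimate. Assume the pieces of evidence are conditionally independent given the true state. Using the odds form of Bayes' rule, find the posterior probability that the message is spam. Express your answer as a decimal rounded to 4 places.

Posterior probability ≈ 0.9183

Prior odds = 0.213/(1−0.213) = 0.27065. In log-odds, ln(0.27065) = -1.3069.
Add log likelihood ratios: ln(4.5556) + ln(9.1111) = 3.7258.
Posterior log-odds = 2.4189, so posterior odds = exp(2.4189) = 11.234. Converting, P(H|E) = 11.234/12.234 = 0.9183.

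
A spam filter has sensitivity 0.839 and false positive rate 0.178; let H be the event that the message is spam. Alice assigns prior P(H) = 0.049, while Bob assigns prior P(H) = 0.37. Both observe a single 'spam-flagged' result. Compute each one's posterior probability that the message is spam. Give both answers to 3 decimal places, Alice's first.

Alice: 0.195; Bob: 0.735

The likelihood ratio for a 'spam-flagged' result is 0.839/0.178 = 4.7135.
Alice: prior odds 0.049/0.951 = 0.051525; posterior odds 0.24286; posterior probability 0.195.
Bob: prior odds 0.37/0.63 = 0.58730; posterior odds 2.7682; posterior probability 0.735.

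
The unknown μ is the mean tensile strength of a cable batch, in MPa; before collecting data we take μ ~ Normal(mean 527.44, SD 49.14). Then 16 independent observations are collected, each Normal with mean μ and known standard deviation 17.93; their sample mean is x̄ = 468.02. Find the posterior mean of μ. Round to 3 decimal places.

Prior precision 1/τ₀² = 1/49.14² = 0.00041412; data precision n/σ² = 16/17.93² = 0.0497691.
Posterior precision = 0.00041412 + 0.0497691 = 0.0501832.
Posterior mean = (0.00041412·527.44 + 0.0497691·468.02) / 0.0501832 = 468.510.

Posterior mean ≈ 468.510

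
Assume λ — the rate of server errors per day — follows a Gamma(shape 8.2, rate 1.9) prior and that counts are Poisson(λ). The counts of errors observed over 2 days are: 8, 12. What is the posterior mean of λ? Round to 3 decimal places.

Posterior mean ≈ 7.231

Total count ∑xᵢ = 20 over n = 2 days.
Gamma is conjugate to the Poisson likelihood: posterior is Gamma(shape = 8.2+20 = 28.2, rate = 1.9+2 = 3.9).
Posterior mean = shape/rate = 28.2/3.9 = 7.231.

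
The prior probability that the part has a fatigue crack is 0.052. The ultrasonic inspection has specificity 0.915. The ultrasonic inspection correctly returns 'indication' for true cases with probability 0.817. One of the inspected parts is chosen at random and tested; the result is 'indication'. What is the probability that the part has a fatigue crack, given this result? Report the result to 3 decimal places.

P(H | E) ≈ 0.345

Write H for 'the part has a fatigue crack'. Prior odds H:¬H = 0.052/0.948 = 0.054852. For the 'indication' outcome, the likelihood ratio is 0.817/0.085 = 9.6118.
Posterior odds = 0.054852 × 9.6118 = 0.52723, so P(H|E) = 0.52723/(1+0.52723) = 0.345.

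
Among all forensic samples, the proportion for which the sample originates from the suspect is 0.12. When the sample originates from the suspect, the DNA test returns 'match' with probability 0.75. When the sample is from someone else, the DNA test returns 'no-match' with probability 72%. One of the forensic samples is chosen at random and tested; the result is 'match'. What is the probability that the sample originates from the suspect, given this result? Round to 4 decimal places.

Write H for 'the sample originates from the suspect'. Prior odds H:¬H = 0.12/0.88 = 0.13636. For the 'match' outcome, the likelihood ratio is 0.75/0.28 = 2.6786.
Posterior odds = 0.13636 × 2.6786 = 0.36526, so P(H|E) = 0.36526/(1+0.36526) = 0.2675.

P(H | E) ≈ 0.2675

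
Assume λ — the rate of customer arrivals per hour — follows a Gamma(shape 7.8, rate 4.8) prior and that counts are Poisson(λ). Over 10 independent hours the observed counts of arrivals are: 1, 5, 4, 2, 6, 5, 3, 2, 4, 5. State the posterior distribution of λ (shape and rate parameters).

Total count ∑xᵢ = 37 over n = 10 hours.
Gamma is conjugate to the Poisson likelihood: posterior is Gamma(shape = 7.8+37 = 44.8, rate = 4.8+10 = 14.8).

Posterior: Gamma(shape=44.8, rate=14.8)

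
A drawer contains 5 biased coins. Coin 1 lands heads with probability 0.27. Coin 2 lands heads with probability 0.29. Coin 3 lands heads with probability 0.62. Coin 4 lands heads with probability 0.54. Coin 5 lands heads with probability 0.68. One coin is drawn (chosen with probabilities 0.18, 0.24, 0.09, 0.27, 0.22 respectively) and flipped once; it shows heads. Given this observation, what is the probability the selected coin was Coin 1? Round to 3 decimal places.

Posterior probability ≈ 0.104

P(heads|C1) = 0.27; P(heads|C2) = 0.29; P(heads|C3) = 0.62; P(heads|C4) = 0.54; P(heads|C5) = 0.68.
Prior × likelihood for each source: 0.18·0.27=0.04860, 0.24·0.29=0.06960, 0.09·0.62=0.05580, 0.27·0.54=0.1458, 0.22·0.68=0.1496. Summing gives P(heads) = 0.46940.
P(Coin 1 | heads) = 0.04860 / 0.46940 = 0.104.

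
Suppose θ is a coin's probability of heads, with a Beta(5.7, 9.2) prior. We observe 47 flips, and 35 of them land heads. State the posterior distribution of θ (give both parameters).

Posterior: Beta(40.7, 21.2)

The binomial likelihood is conjugate to the Beta prior: with 35 successes and 12 failures, the posterior is Beta(5.7+35, 9.2+12) = Beta(40.7, 21.2).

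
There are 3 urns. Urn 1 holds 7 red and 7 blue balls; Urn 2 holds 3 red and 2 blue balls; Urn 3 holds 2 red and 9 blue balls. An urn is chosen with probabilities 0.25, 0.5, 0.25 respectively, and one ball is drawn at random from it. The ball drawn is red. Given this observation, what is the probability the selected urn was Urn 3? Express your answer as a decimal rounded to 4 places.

P(red|Urn 1) = 0.5; P(red|Urn 2) = 0.6; P(red|Urn 3) = 0.1818.
Prior × likelihood for each source: 0.25·0.5=0.1250, 0.5·0.6=0.3000, 0.25·0.1818=0.04545. Summing gives P(red) = 0.47045.
P(Urn 3 | red) = 0.04545 / 0.47045 = 0.0966.

Posterior probability ≈ 0.0966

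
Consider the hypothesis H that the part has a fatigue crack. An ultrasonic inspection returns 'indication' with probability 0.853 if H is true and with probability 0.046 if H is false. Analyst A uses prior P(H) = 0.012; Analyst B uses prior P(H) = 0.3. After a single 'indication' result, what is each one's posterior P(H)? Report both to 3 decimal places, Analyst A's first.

The likelihood ratio for an 'indication' result is 0.853/0.046 = 18.543.
Analyst A: prior odds 0.012/0.988 = 0.012146; posterior odds 0.22522; posterior probability 0.184.
Analyst B: prior odds 0.3/0.7 = 0.42857; posterior odds 7.9472; posterior probability 0.888.

Analyst A: 0.184; Analyst B: 0.888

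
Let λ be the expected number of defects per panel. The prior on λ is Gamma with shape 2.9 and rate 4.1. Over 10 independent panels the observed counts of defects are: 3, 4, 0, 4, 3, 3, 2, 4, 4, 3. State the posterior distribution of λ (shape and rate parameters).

The Poisson likelihood adds the total count to the shape and the number of exposure periods to the rate. Here ∑xᵢ = 30 and n = 10, so shape 2.9→32.9 and rate 4.1→14.1.

Posterior: Gamma(shape=32.9, rate=14.1)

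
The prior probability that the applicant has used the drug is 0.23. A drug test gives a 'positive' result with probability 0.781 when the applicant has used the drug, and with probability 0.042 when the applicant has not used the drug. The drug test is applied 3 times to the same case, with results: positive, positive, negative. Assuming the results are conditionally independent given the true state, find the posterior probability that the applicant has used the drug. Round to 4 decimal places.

Let H be the event that the applicant has used the drug; start with P(H) = 0.23. P('positive'|H) = 0.781, P('positive'|¬H) = 0.042.
Update on result 1 ('positive'): P(H) ← 0.781·0.2300 / (0.781·0.2300 + 0.042·0.7700) = 0.17963/0.21197 = 0.8474.
Update on result 2 ('positive'): P(H) ← 0.781·0.8474 / (0.781·0.8474 + 0.042·0.1526) = 0.66184/0.66825 = 0.9904.
Update on result 3 ('negative'): P(H) ← 0.219·0.9904 / (0.219·0.9904 + 0.958·0.0096) = 0.21690/0.22609 = 0.9594.

Posterior P(H) ≈ 0.9594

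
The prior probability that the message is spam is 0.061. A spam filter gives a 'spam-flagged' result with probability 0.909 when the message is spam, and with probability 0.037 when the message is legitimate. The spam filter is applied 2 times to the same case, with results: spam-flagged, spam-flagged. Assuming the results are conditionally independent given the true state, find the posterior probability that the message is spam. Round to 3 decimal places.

Posterior P(H) ≈ 0.975

With H the event that the message is spam, the joint likelihood of the observed sequence is P(data|H) = 0.909·0.909 = 0.82628 and P(data|¬H) = 0.037·0.037 = 0.0013690.
Bayes: P(H|data) = 0.061·0.82628 / (0.061·0.82628 + 0.939·0.0013690) = 0.050403/0.051689 = 0.9751.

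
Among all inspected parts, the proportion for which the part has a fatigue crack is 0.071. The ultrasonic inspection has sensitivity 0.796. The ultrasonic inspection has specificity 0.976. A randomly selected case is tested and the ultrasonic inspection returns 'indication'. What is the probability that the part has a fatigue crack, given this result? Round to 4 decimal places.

Let H be the event that the part has a fatigue crack. P(H) = 0.071, so P(¬H) = 0.929. With E the 'indication' result, P(E|H) = 0.796 and P(E|¬H) = 0.024.
P(E) = 0.796·0.071 + 0.024·0.929 = 0.056516 + 0.022296 = 0.078812.
By Bayes' theorem, P(H|E) = 0.056516 / 0.078812 = 0.7171.

P(H | E) ≈ 0.7171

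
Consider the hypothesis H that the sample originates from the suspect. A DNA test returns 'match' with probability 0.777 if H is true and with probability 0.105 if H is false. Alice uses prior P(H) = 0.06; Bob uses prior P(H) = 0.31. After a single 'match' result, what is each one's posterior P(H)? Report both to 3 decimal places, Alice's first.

Alice: 0.321; Bob: 0.769

P('+'|H) = 0.777, P('+'|¬H) = 0.105.
Alice: numerator 0.777·0.06 = 0.046620; evidence = 0.046620+0.105·0.94 = 0.14532; posterior = 0.321.
Bob: numerator 0.777·0.31 = 0.24087; evidence = 0.24087+0.105·0.69 = 0.31332; posterior = 0.769.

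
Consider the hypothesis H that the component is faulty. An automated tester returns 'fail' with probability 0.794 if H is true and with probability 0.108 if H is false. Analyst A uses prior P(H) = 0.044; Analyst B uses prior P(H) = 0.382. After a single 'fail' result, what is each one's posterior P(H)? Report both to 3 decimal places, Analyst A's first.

P('+'|H) = 0.794, P('+'|¬H) = 0.108.
Analyst A: numerator 0.794·0.044 = 0.034936; evidence = 0.034936+0.108·0.956 = 0.13818; posterior = 0.253.
Analyst B: numerator 0.794·0.382 = 0.30331; evidence = 0.30331+0.108·0.618 = 0.37005; posterior = 0.820.

Analyst A: 0.253; Analyst B: 0.820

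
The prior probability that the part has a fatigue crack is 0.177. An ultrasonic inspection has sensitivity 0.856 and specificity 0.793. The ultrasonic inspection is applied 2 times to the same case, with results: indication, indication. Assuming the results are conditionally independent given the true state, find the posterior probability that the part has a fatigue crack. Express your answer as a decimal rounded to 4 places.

Posterior P(H) ≈ 0.7862

Let H be the event that the part has a fatigue crack; start with P(H) = 0.177. P('indication'|H) = 0.856, P('indication'|¬H) = 0.207.
Update on result 1 ('indication'): P(H) ← 0.856·0.1770 / (0.856·0.1770 + 0.207·0.8230) = 0.15151/0.32187 = 0.4707.
Update on result 2 ('indication'): P(H) ← 0.856·0.4707 / (0.856·0.4707 + 0.207·0.5293) = 0.40294/0.51250 = 0.7862.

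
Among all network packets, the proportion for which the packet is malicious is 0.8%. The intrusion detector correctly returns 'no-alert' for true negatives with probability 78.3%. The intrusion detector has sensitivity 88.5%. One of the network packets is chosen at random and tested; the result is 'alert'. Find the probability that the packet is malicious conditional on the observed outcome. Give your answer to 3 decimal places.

Write H for 'the packet is malicious'. Prior odds H:¬H = 0.008/0.992 = 0.0080645. For the 'alert' outcome, the likelihood ratio is 0.885/0.217 = 4.0783.
Posterior odds = 0.0080645 × 4.0783 = 0.032890, so P(H|E) = 0.032890/(1+0.032890) = 0.032.

P(H | E) ≈ 0.032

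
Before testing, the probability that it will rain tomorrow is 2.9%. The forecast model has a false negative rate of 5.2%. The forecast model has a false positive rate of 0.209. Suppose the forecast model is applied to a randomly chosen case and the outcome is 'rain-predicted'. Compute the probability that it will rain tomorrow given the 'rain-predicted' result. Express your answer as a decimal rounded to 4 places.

Write H for 'it will rain tomorrow'. Prior odds H:¬H = 0.029/0.971 = 0.029866. For the 'rain-predicted' outcome, the likelihood ratio is 0.948/0.209 = 4.5359.
Posterior odds = 0.029866 × 4.5359 = 0.13547, so P(H|E) = 0.13547/(1+0.13547) = 0.1193.

P(H | E) ≈ 0.1193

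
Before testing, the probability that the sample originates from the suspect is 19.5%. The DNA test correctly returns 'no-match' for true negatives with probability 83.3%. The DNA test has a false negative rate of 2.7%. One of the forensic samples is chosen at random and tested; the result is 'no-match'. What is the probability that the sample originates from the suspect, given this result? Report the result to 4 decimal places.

P(H | E) ≈ 0.0078

Write H for 'the sample originates from the suspect'. Prior odds H:¬H = 0.195/0.805 = 0.24224. For the 'no-match' outcome, the likelihood ratio is 0.027/0.833 = 0.032413.
Posterior odds = 0.24224 × 0.032413 = 0.0078516, so P(H|E) = 0.0078516/(1+0.0078516) = 0.0078.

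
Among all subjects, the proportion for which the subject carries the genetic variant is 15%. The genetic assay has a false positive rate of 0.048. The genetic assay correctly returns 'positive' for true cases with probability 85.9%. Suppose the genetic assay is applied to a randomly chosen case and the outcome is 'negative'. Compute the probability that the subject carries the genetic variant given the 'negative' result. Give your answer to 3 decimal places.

P(H | E) ≈ 0.025

Write H for 'the subject carries the genetic variant'. Prior odds H:¬H = 0.15/0.85 = 0.17647. For the 'negative' outcome, the likelihood ratio is 0.141/0.952 = 0.14811.
Posterior odds = 0.17647 × 0.14811 = 0.026137, so P(H|E) = 0.026137/(1+0.026137) = 0.025.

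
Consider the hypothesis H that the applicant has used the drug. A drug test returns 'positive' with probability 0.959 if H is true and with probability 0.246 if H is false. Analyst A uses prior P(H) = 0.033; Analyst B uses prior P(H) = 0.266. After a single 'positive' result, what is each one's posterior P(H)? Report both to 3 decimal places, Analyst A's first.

P('+'|H) = 0.959, P('+'|¬H) = 0.246.
Analyst A: numerator 0.959·0.033 = 0.031647; evidence = 0.031647+0.246·0.967 = 0.26953; posterior = 0.117.
Analyst B: numerator 0.959·0.266 = 0.25509; evidence = 0.25509+0.246·0.734 = 0.43566; posterior = 0.586.

Analyst A: 0.117; Analyst B: 0.586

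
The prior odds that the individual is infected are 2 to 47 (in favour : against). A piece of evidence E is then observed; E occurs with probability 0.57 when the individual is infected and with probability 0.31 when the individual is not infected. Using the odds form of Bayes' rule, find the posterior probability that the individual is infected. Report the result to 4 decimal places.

Prior odds = 2/47 = 0.042553.
Likelihood ratio for E = 0.57/0.31 = 1.8387.
Posterior odds = prior odds × LR = 0.078243.
Posterior probability = odds/(1+odds) = 0.078243/1.0782 = 0.0726.

Posterior probability ≈ 0.0726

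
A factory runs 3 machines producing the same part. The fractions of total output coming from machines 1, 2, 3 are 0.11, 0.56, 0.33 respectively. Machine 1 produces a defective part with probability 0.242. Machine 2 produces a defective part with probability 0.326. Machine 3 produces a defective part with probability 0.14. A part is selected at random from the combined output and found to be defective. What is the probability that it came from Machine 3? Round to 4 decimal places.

Posterior probability ≈ 0.1809

P(defective|M1) = 0.242; P(defective|M2) = 0.326; P(defective|M3) = 0.14.
Prior × likelihood for each source: 0.11·0.242=0.02662, 0.56·0.326=0.1826, 0.33·0.14=0.04620. Summing gives P(defective) = 0.25538.
P(Machine 3 | defective) = 0.04620 / 0.25538 = 0.1809.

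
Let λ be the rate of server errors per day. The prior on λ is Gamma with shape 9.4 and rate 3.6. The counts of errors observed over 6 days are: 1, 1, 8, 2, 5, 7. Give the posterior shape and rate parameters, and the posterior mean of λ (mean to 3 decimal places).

Posterior: Gamma(shape=33.4, rate=9.6); mean ≈ 3.479

Total count ∑xᵢ = 24 over n = 6 days.
Gamma is conjugate to the Poisson likelihood: posterior is Gamma(shape = 9.4+24 = 33.4, rate = 3.6+6 = 9.6).
Posterior mean = shape/rate = 33.4/9.6 = 3.479.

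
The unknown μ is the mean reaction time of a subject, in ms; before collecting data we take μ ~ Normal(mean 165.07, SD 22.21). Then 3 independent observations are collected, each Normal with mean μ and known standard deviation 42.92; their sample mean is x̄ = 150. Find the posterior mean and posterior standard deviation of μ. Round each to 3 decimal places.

Posterior mean ≈ 158.357; posterior SD ≈ 16.539

Prior precision 1/τ₀² = 1/22.21² = 0.00202723; data precision n/σ² = 3/42.92² = 0.00162855.
Posterior precision = 0.00202723 + 0.00162855 = 0.00365578, giving posterior SD = 1/√0.00365578 = 16.539.
Posterior mean = (0.00202723·165.07 + 0.00162855·150) / 0.00365578 = 158.357.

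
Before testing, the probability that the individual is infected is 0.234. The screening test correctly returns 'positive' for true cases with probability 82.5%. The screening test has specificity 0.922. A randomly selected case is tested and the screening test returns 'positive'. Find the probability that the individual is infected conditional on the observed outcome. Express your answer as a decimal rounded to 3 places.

P(H | E) ≈ 0.764

Write H for 'the individual is infected'. Prior odds H:¬H = 0.234/0.766 = 0.30548. For the 'positive' outcome, the likelihood ratio is 0.825/0.078 = 10.577.
Posterior odds = 0.30548 × 10.577 = 3.2311, so P(H|E) = 3.2311/(1+3.2311) = 0.764.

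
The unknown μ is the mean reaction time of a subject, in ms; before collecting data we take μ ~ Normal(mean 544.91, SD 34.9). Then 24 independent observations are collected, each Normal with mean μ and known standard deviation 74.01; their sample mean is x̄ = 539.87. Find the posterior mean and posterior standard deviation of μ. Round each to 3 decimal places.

With known σ, the Normal prior is conjugate. Weight on the data is w = (n/σ²)/(n/σ² + 1/τ₀²) = 0.00438158/(0.00438158+0.00082101) = 0.84219.
Posterior mean = w·x̄ + (1−w)·μ₀ = 0.84219·539.87 + 0.15781·544.91 = 540.665. Posterior variance = 1/(0.00438158+0.00082101) = 192.212, so SD = 13.864.

Posterior mean ≈ 540.665; posterior SD ≈ 13.864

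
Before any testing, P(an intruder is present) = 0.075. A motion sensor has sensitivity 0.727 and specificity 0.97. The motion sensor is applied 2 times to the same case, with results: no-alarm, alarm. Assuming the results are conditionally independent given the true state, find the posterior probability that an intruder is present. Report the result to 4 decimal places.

With H the event that an intruder is present, the joint likelihood of the observed sequence is P(data|H) = 0.273·0.727 = 0.19847 and P(data|¬H) = 0.97·0.03 = 0.029100.
Bayes: P(H|data) = 0.075·0.19847 / (0.075·0.19847 + 0.925·0.029100) = 0.014885/0.041803 = 0.3561.

Posterior P(H) ≈ 0.3561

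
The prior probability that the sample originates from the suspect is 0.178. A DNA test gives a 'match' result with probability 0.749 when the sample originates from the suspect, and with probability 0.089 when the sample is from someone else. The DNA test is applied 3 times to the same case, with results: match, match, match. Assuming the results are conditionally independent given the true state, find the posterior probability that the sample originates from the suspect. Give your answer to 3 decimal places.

Let H be the event that the sample originates from the suspect; start with P(H) = 0.178. P('match'|H) = 0.749, P('match'|¬H) = 0.089.
Update on result 1 ('match'): P(H) ← 0.749·0.1780 / (0.749·0.1780 + 0.089·0.8220) = 0.13332/0.20648 = 0.6457.
Update on result 2 ('match'): P(H) ← 0.749·0.6457 / (0.749·0.6457 + 0.089·0.3543) = 0.48362/0.51516 = 0.9388.
Update on result 3 ('match'): P(H) ← 0.749·0.9388 / (0.749·0.9388 + 0.089·0.0612) = 0.70315/0.70860 = 0.9923.

Posterior P(H) ≈ 0.992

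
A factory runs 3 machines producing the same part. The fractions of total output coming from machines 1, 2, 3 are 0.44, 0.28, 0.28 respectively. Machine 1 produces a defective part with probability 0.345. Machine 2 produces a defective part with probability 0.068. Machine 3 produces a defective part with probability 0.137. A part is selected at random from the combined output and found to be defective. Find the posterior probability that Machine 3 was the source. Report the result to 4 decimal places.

Posterior probability ≈ 0.1834

P(defective|M1) = 0.345; P(defective|M2) = 0.068; P(defective|M3) = 0.137.
Prior × likelihood for each source: 0.44·0.345=0.1518, 0.28·0.068=0.01904, 0.28·0.137=0.03836. Summing gives P(defective) = 0.20920.
P(Machine 3 | defective) = 0.03836 / 0.20920 = 0.1834.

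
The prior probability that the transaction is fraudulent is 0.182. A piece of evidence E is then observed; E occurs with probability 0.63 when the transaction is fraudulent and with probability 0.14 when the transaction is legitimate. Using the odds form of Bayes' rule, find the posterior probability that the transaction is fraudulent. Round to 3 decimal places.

Prior odds = 0.182/(1−0.182) = 0.22249.
Likelihood ratio for E = 0.63/0.14 = 4.5000.
Posterior odds = prior odds × LR = 1.0012.
Posterior probability = odds/(1+odds) = 1.0012/2.0012 = 0.500.

Posterior probability ≈ 0.500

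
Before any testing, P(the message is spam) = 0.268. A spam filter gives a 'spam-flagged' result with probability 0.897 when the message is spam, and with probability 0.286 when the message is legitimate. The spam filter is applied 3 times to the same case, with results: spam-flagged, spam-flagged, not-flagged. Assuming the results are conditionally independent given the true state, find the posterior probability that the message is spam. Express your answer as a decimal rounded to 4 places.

Let H be the event that the message is spam; start with P(H) = 0.268. P('spam-flagged'|H) = 0.897, P('spam-flagged'|¬H) = 0.286.
Update on result 1 ('spam-flagged'): P(H) ← 0.897·0.2680 / (0.897·0.2680 + 0.286·0.7320) = 0.24040/0.44975 = 0.5345.
Update on result 2 ('spam-flagged'): P(H) ← 0.897·0.5345 / (0.897·0.5345 + 0.286·0.4655) = 0.47946/0.61259 = 0.7827.
Update on result 3 ('not-flagged'): P(H) ← 0.103·0.7827 / (0.103·0.7827 + 0.714·0.2173) = 0.080616/0.23578 = 0.3419.

Posterior P(H) ≈ 0.3419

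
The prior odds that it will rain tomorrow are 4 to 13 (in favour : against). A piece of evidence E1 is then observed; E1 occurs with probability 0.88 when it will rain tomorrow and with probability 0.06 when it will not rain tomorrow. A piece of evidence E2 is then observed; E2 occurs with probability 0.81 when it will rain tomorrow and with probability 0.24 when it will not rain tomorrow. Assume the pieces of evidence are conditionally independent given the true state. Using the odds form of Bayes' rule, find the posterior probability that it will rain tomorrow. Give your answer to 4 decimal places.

Posterior probability ≈ 0.9384

Prior odds = 4/13 = 0.30769.
Likelihood ratio for E1 = 0.88/0.06 = 14.667.
Likelihood ratio for E2 = 0.81/0.24 = 3.3750.
Posterior odds = prior odds × LR₁ × LR₂ = 15.231.
Posterior probability = odds/(1+odds) = 15.231/16.231 = 0.9384.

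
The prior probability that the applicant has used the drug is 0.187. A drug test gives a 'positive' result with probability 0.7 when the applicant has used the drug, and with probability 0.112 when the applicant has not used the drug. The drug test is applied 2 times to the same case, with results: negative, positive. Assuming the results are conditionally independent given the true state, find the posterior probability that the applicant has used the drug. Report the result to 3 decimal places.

Let H be the event that the applicant has used the drug; start with P(H) = 0.187. P('positive'|H) = 0.7, P('positive'|¬H) = 0.112.
Update on result 1 ('negative'): P(H) ← 0.3·0.1870 / (0.3·0.1870 + 0.888·0.8130) = 0.056100/0.77804 = 0.0721.
Update on result 2 ('positive'): P(H) ← 0.7·0.0721 / (0.7·0.0721 + 0.112·0.9279) = 0.050473/0.15440 = 0.3269.

Posterior P(H) ≈ 0.327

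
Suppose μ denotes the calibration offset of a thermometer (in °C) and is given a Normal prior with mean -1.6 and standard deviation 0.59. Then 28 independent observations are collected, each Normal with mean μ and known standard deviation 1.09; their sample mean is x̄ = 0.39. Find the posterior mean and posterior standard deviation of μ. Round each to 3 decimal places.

Prior precision 1/τ₀² = 1/0.59² = 2.87274; data precision n/σ² = 28/1.09² = 23.5670.
Posterior precision = 2.87274 + 23.5670 = 26.4398, giving posterior SD = 1/√26.4398 = 0.194.
Posterior mean = (2.87274·-1.6 + 23.5670·0.39) / 26.4398 = 0.174.

Posterior mean ≈ 0.174; posterior SD ≈ 0.194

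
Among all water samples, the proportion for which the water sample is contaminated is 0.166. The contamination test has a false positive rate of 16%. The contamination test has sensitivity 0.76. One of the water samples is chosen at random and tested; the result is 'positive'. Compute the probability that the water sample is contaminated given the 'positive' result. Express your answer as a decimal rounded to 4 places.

P(H | E) ≈ 0.4860

Write H for 'the water sample is contaminated'. Prior odds H:¬H = 0.166/0.834 = 0.19904. For the 'positive' outcome, the likelihood ratio is 0.76/0.16 = 4.7500.
Posterior odds = 0.19904 × 4.7500 = 0.94544, so P(H|E) = 0.94544/(1+0.94544) = 0.4860.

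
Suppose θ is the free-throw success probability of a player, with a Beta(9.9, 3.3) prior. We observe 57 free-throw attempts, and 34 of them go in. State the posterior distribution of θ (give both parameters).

Posterior: Beta(43.9, 26.3)

The binomial likelihood is conjugate to the Beta prior: with 34 successes and 23 failures, the posterior is Beta(9.9+34, 3.3+23) = Beta(43.9, 26.3).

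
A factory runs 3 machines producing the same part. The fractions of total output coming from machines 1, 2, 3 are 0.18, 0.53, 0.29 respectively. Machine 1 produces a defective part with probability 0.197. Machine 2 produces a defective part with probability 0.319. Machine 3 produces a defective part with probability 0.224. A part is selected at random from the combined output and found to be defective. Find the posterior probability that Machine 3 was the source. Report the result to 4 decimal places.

Tabulate prior·likelihood by source: [1] prior 0.18, lik 0.197, product 0.03546; [2] prior 0.53, lik 0.319, product 0.1691; [3] prior 0.29, lik 0.224, product 0.06496.
Normalizing constant = 0.26949; the posterior for Machine 3 is its product over the sum, 0.06496/0.26949 = 0.2410.

Posterior probability ≈ 0.2410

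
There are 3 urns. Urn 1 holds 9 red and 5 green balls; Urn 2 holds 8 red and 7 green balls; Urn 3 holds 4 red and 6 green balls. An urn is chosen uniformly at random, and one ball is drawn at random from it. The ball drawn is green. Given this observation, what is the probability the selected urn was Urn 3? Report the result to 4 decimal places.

Posterior probability ≈ 0.4214

P(green|Urn 1) = 0.3571; P(green|Urn 2) = 0.4667; P(green|Urn 3) = 0.6.
Prior × likelihood for each source: 0.333333·0.3571=0.1190, 0.333333·0.4667=0.1556, 0.333333·0.6=0.2000. Summing gives P(green) = 0.47460.
P(Urn 3 | green) = 0.2000 / 0.47460 = 0.4214.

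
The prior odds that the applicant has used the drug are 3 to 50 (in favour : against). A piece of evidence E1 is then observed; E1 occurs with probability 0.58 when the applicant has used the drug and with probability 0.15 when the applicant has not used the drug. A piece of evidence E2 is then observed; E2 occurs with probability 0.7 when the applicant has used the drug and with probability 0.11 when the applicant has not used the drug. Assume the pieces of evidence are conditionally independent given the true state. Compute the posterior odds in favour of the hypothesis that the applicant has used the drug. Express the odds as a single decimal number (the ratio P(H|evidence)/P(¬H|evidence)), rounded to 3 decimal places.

Prior odds = 3/50 = 0.060000.
Likelihood ratio for E1 = 0.58/0.15 = 3.8667.
Likelihood ratio for E2 = 0.7/0.11 = 6.3636.
Posterior odds = prior odds × LR₁ × LR₂ = 1.4764.

Posterior odds ≈ 1.476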